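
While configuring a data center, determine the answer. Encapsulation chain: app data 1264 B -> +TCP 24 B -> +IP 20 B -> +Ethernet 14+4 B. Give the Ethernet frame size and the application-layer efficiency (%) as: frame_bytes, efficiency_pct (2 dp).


TCP segment = 1264 + 24 = 1288 B
IP packet = 1288 + 20 = 1308 B
Ethernet frame = 1308 + 14 + 4 = 1326 B
Efficiency = app / frame = 1264 / 1326 = 0.953243 = 95.3243% -> 95.32% (2 dp)

1326, 95.32


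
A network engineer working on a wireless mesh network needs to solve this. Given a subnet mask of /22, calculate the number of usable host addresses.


Given: subnet mask /22
Host bits = 32 - 22 = 10
Total addresses = 2^10 = 1024
Usable hosts = 1024 - 2 (network + broadcast) = 1022

1022


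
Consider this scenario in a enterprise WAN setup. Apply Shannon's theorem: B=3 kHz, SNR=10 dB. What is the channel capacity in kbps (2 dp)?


Given: B = 3 kHz, SNR = 10 dB
SNR linear = 10^(10/10) = 10
1 + SNR = 11
log2(11) = 3.4594316186
C = 3 * 1000 * 3.4594316186 = 10378.2949 bps
C = 10.378295 kbps -> 10.38 kbps (2 dp)

10.38


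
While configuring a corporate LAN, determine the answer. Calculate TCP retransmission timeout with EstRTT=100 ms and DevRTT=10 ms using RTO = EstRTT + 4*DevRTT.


Given: EstRTT = 100 ms, DevRTT = 10 ms
Timeout = EstRTT + 4 * DevRTT
4 * DevRTT = 4 * 10 = 40
Timeout = 100 + 40 = 140 ms

140


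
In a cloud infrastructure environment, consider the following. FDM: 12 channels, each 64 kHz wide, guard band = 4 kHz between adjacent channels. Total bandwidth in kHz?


Given: 12 channels, 64 kHz each, guard = 4 kHz
Channel bandwidth = 12 * 64 = 768 kHz
Guard bands = 11 gaps * 4 kHz = 44 kHz
Total = 768 + 44 = 812 kHz

812


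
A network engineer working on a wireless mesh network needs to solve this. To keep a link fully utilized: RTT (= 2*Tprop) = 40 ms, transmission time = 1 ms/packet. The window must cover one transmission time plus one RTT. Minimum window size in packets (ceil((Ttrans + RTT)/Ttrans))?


Given: Ttrans = 1 ms, RTT = 40 ms (= 2 * Tprop, Tprop = 20 ms)
Time until first ACK returns = Ttrans + RTT = 1 + 40 = 41 ms
Need W * Ttrans >= Ttrans + RTT  ->  W >= (Ttrans + RTT) / Ttrans
(Ttrans + RTT) / Ttrans = 41 / 1 = 41
W_min = ceil(41) = 41

41


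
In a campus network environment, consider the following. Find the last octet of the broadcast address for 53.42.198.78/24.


Given: IP = 53.42.198.78, prefix = /24
Host bits = 32 - 24 = 8
Network last octet = 78 AND mask = 0
Host part size = 2^8 - 1 = 255
Broadcast last octet = 0 OR 255 = 255

255


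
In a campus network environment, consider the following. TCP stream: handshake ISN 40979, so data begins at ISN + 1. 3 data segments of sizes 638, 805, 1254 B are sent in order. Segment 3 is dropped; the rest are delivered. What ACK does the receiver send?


SYN uses sequence number 40979; first data byte = ISN + 1 = 40980.
Segment 1: SEQ = 40980, len = 638 B, covers [40980, 41617]
Segment 2: SEQ = 41618, len = 805 B, covers [41618, 42422]
Segment 3: SEQ = 42423, len = 1254 B, covers [42423, 43676] [LOST]
In-order data received: bytes [40980, 42422] (segments 1..2).
Segment 3 missing -> gap begins at byte 42423.
Cumulative ACK = next expected in-order byte = 40980 + 638 + 805 = 42423

42423


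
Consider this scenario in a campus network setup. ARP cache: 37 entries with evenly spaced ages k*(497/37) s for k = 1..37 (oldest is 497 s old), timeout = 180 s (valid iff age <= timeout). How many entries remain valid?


Ages are k * 497/37 s for k = 1..37 (spacing = 13.4324 s).
Entry k is valid iff k * 497/37 <= 180 iff k <= 37 * 180 / 497 = 13.4004
n_valid = floor(13.4004) = 13
(n_stale = 37 - 13 = 24)

13


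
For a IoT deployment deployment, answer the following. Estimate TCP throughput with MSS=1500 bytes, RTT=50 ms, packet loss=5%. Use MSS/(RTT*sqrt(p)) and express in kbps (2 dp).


Given: MSS = 1500 bytes, RTT = 50 ms, loss = 5%
RTT in seconds = 50 / 1000 = 0.05
Loss rate = 5% = 0.05
sqrt(loss) = sqrt(0.05) = 0.223606797750
Throughput (bytes/s) = 1500 / (0.05 * 0.223606797750) = 134164.0786
Throughput (kbps) = 134164.0786 * 8 / 1000 = 1073.312629 -> 1073.31 kbps (2 dp)

1073.31


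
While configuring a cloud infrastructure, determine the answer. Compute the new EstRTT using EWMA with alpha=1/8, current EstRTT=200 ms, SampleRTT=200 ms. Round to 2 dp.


Given: EstRTT = 200 ms, SampleRTT = 200 ms, alpha = 1/8
New EstRTT = (1 - alpha) * EstRTT + alpha * SampleRTT
(7/8) * 200 = 175
(1/8) * 200 = 25
New EstRTT = 175 + 25 = 200 ms -> 200.00 ms (2 dp)

200.00


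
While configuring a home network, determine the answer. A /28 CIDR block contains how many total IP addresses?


Given: CIDR prefix /28
Host bits = 32 - 28 = 4
Total addresses = 2^4 = 16

16


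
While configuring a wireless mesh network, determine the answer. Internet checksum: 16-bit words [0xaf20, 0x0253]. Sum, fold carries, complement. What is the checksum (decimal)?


Given words: [0xaf20, 0x0253]
Step 1: Sum all words
Raw sum = 44832 + 595 = 45427
One's complement = ~45427 & 0xFFFF = 20108

20108


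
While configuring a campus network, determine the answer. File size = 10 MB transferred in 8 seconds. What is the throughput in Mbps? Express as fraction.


Given: file = 10 MB, time = 8 s
File in Mb = 10 * 8 = 80 Mb
Throughput = 80 / 8 Mbps
Throughput = 10 Mbps

10


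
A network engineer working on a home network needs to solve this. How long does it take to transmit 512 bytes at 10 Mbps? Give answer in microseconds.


Given: packet = 512 bytes, bandwidth = 10 Mbps
Packet in bits = 512 * 8 = 4096 bits
Bandwidth = 10 * 10^6 = 10000000 bps
Time = 4096 / 10000000 seconds
Time in us = 4096 * 10^6 / 10000000 = 409.6

409.6


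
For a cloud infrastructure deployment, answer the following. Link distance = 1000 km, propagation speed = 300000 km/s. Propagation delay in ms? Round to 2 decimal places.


Given: distance = 1000 km, speed = 300000 km/s
Delay = distance / speed = 1000 / 300000 seconds
Delay in ms = 1000 * 1000 / 300000
Delay = 3.3333 ms
Rounded to 2 dp = 3.33 ms

3.33


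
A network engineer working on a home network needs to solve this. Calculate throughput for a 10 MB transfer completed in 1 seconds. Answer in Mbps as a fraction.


Given: file = 10 MB, time = 1 s
File in Mb = 10 * 8 = 80 Mb
Throughput = 80 / 1 Mbps
Throughput = 80 Mbps

80


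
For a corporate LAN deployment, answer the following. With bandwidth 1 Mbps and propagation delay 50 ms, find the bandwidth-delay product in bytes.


Given: bandwidth = 1 Mbps, delay = 50 ms
BDP in bits = 1 * 10^6 * 50 / 1000
BDP in bits = 50000
BDP in bytes = 50000 / 8 = 6250

6250


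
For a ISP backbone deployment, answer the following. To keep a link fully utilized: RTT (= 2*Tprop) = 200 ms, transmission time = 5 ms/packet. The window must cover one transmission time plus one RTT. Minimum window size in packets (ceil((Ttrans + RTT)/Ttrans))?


Given: Ttrans = 5 ms, RTT = 200 ms (= 2 * Tprop, Tprop = 100 ms)
Time until first ACK returns = Ttrans + RTT = 5 + 200 = 205 ms
Need W * Ttrans >= Ttrans + RTT  ->  W >= (Ttrans + RTT) / Ttrans
(Ttrans + RTT) / Ttrans = 205 / 5 = 41
W_min = ceil(41) = 41

41


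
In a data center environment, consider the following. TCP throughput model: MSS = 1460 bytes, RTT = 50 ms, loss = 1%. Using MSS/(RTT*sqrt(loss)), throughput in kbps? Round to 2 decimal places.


Given: MSS = 1460 bytes, RTT = 50 ms, loss = 1%
RTT in seconds = 50 / 1000 = 0.05
Loss rate = 1% = 0.01
sqrt(loss) = sqrt(0.01) = 0.1
Throughput (bytes/s) = 1460 / (0.05 * 0.1) = 292000.0000
Throughput (kbps) = 292000.0000 * 8 / 1000 = 2336.000000 -> 2336.00 kbps (2 dp)

2336.00


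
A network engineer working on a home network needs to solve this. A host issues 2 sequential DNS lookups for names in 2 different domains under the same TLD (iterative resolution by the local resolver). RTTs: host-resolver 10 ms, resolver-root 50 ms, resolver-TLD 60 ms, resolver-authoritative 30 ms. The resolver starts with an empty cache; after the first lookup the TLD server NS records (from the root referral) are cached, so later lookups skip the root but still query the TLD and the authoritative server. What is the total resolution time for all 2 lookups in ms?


Lookup 1 (cold cache): local + root + TLD + auth = 10 + 50 + 60 + 30 = 150 ms
Lookups 2..2 (TLD NS cached -> skip root; new domain -> still ask TLD and auth): local + TLD + auth = 10 + 60 + 30 = 100 ms each
Remaining 1 lookups: 1 * 100 = 100 ms
Total = 150 + 100 = 250 ms

250


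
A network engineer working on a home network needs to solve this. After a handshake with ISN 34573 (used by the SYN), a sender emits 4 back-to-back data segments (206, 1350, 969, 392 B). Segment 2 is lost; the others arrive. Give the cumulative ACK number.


SYN uses sequence number 34573; first data byte = ISN + 1 = 34574.
Segment 1: SEQ = 34574, len = 206 B, covers [34574, 34779]
Segment 2: SEQ = 34780, len = 1350 B, covers [34780, 36129] [LOST]
Segment 3: SEQ = 36130, len = 969 B, covers [36130, 37098]
Segment 4: SEQ = 37099, len = 392 B, covers [37099, 37490]
In-order data received: bytes [34574, 34779] (segments 1..1).
Segment 2 missing -> gap begins at byte 34780; later segments buffered out of order.
Cumulative ACK = next expected in-order byte = 34574 + 206 = 34780

34780


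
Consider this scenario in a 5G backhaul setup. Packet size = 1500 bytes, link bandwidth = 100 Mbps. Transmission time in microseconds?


Given: packet = 1500 bytes, bandwidth = 100 Mbps
Packet in bits = 1500 * 8 = 12000 bits
Bandwidth = 100 * 10^6 = 100000000 bps
Time = 12000 / 100000000 seconds
Time in us = 12000 * 10^6 / 100000000 = 120

120


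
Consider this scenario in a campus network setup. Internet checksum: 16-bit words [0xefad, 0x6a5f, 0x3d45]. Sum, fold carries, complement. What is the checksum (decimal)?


Given words: [0xefad, 0x6a5f, 0x3d45]
Step 1: Sum all words
Raw sum = 61357 + 27231 + 15685 = 104273
Step 2: Fold carry: (38737 + 1) = 38738
One's complement = ~38738 & 0xFFFF = 26797

26797


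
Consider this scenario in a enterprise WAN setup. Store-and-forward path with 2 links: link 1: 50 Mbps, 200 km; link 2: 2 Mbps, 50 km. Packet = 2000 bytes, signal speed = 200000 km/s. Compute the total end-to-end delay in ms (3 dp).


Packet = 2000 bytes = 16000 bits. Store-and-forward: sum (t_trans + t_prop) per link.
Link 1: t_trans = 16000/(50*10^6) s = 0.3200 ms; t_prop = 200/200000 s = 1.0000 ms; subtotal = 1.3200 ms
Link 2: t_trans = 16000/(2*10^6) s = 8.0000 ms; t_prop = 50/200000 s = 0.2500 ms; subtotal = 8.2500 ms
End-to-end = 1.3200 + 8.2500 = 9.5700 ms -> 9.570 ms (3 dp)

9.570


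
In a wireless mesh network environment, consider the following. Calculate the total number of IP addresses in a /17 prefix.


Given: CIDR prefix /17
Host bits = 32 - 17 = 15
Total addresses = 2^15 = 32768

32768


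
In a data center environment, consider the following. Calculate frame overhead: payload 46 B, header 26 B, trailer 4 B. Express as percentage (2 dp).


Given: payload = 46 B, header = 26 B, trailer = 4 B
Overhead bytes = header + trailer = 26 + 4 = 30
Total frame = payload + overhead = 46 + 30 = 76
Overhead % = 30 / 76 * 100 = 39.4737% -> 39.47% (2 dp)

39.47


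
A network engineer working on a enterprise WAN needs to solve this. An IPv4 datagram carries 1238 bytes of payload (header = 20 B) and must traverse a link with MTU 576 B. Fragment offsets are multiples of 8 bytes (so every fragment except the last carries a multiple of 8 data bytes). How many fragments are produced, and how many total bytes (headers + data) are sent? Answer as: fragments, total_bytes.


Max data per non-final fragment = floor((MTU - header)/8)*8 = floor((576 - 20)/8)*8 = floor(556/8)*8 = 552 B
Final fragment needs no 8-byte alignment: it can carry up to MTU - header = 556 B
Non-final fragments needed = ceil((payload - 556) / 552) = ceil(682/552) = ceil(1.2355) = 2
Number of fragments = 2 + 1 = 3
Fragment sizes (data): 2 * 552 B + 134 B (last, 134 <= 556 OK)
Total bytes sent = payload + n_frags * header = 1238 + 3*20 = 1238 + 60 = 1298 B

3, 1298


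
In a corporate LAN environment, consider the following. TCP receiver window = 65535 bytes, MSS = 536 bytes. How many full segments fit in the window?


Given: RWND = 65535 bytes, MSS = 536 bytes
Full segments = floor(RWND / MSS)
Full segments = floor(65535 / 536)
Full segments = floor(122.2668) = 122

122


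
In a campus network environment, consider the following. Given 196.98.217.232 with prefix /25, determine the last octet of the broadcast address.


Given: IP = 196.98.217.232, prefix = /25
Host bits = 32 - 25 = 7
Network last octet = 232 AND mask = 128
Host part size = 2^7 - 1 = 127
Broadcast last octet = 128 OR 127 = 255

255


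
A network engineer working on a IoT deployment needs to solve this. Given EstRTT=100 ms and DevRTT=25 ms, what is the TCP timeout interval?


Given: EstRTT = 100 ms, DevRTT = 25 ms
Timeout = EstRTT + 4 * DevRTT
4 * DevRTT = 4 * 25 = 100
Timeout = 100 + 100 = 200 ms

200


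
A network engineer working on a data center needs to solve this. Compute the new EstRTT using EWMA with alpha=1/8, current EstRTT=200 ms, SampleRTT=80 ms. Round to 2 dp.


Given: EstRTT = 200 ms, SampleRTT = 80 ms, alpha = 1/8
New EstRTT = (1 - alpha) * EstRTT + alpha * SampleRTT
(7/8) * 200 = 175
(1/8) * 80 = 10
New EstRTT = 175 + 10 = 185 ms -> 185.00 ms (2 dp)

185.00


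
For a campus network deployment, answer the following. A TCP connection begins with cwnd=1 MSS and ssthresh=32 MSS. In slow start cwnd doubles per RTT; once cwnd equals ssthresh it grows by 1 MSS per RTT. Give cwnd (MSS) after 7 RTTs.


RTT 0: cwnd = 1 MSS (initial)
RTT 1: cwnd = 2 MSS (slow start, doubled)
RTT 2: cwnd = 4 MSS (slow start, doubled)
RTT 3: cwnd = 8 MSS (slow start, doubled)
RTT 4: cwnd = 16 MSS (slow start, doubled)
RTT 5: cwnd = 32 MSS (slow start, doubled)
RTT 6: cwnd = 33 MSS (congestion avoidance, +1)
RTT 7: cwnd = 34 MSS (congestion avoidance, +1)

34


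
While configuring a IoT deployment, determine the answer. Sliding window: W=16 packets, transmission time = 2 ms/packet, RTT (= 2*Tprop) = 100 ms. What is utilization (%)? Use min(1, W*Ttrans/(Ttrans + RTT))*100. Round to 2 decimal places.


Given: W = 16, Ttrans = 2 ms, RTT = 100 ms (= 2 * Tprop, Tprop = 50 ms)
Cycle time = Ttrans + RTT = 2 + 100 = 102 ms (first packet sent until its ACK returns)
W * Ttrans = 16 * 2 = 32 ms of sending per cycle
W * Ttrans / (Ttrans + RTT) = 32 / 102 = 0.313725
U = min(1, 0.313725) = 0.313725
U% = 31.37%

31.37


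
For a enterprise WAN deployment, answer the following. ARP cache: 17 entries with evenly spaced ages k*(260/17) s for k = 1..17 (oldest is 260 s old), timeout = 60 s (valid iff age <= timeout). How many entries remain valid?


Ages are k * 260/17 s for k = 1..17 (spacing = 15.2941 s).
Entry k is valid iff k * 260/17 <= 60 iff k <= 17 * 60 / 260 = 3.9231
n_valid = floor(3.9231) = 3
(n_stale = 17 - 3 = 14)

3


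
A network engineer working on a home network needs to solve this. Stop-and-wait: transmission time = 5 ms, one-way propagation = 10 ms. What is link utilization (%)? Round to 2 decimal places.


Given: Ttrans = 5 ms, Tprop = 10 ms
RTT = 2 * Tprop = 2 * 10 = 20 ms
U = Ttrans / (Ttrans + RTT)
U = 5 / (5 + 20)
U = 5 / 25 = 0.2
U% = 20.00%

20.00


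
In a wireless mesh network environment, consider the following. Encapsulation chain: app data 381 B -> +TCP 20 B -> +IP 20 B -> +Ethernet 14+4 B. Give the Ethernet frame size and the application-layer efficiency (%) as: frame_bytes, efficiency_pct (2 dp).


TCP segment = 381 + 20 = 401 B
IP packet = 401 + 20 = 421 B
Ethernet frame = 421 + 14 + 4 = 439 B
Efficiency = app / frame = 381 / 439 = 0.867882 = 86.7882% -> 86.79% (2 dp)

439, 86.79


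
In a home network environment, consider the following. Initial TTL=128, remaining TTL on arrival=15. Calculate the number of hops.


Given: initial TTL = 128, received TTL = 15
Hops = initial TTL - received TTL
Hops = 128 - 15 = 113

113


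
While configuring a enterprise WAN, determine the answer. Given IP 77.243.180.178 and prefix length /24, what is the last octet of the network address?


Given: IP = 77.243.180.178, prefix = /24
Subnet mask = 255.255.255.0
Last octet of IP: 178
Last octet of mask: 0
Network last octet = 178 AND 0 = 0

0


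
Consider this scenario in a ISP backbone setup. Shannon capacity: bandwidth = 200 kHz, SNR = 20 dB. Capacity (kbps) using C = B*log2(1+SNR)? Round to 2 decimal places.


Given: B = 200 kHz, SNR = 20 dB
SNR linear = 10^(20/10) = 100
1 + SNR = 101
log2(101) = 6.6582114828
C = 200 * 1000 * 6.6582114828 = 1331642.2966 bps
C = 1331.642297 kbps -> 1331.64 kbps (2 dp)

1331.64


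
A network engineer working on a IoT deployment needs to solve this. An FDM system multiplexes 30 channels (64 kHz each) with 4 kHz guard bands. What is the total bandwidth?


Given: 30 channels, 64 kHz each, guard = 4 kHz
Channel bandwidth = 30 * 64 = 1920 kHz
Guard bands = 29 gaps * 4 kHz = 116 kHz
Total = 1920 + 116 = 2036 kHz

2036


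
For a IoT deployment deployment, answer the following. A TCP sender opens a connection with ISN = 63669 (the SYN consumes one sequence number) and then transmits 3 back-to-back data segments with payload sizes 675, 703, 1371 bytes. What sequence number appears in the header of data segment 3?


The SYN occupies sequence number ISN = 63669, so the first data byte is ISN + 1 = 63670.
SEQ of data segment i = (ISN + 1) + sum of payload sizes of segments 1..i-1.
Segment 1: SEQ = 63670, payload = 675 bytes
Segment 2: SEQ = 64345, payload = 703 bytes
Segment 3: SEQ = 65048, payload = 1371 bytes
SEQ of segment 3 = 63670 + 675 + 703 = 65048

65048


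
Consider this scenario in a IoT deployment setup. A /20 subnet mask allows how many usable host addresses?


Given: subnet mask /20
Host bits = 32 - 20 = 12
Total addresses = 2^12 = 4096
Usable hosts = 4096 - 2 (network + broadcast) = 4094

4094


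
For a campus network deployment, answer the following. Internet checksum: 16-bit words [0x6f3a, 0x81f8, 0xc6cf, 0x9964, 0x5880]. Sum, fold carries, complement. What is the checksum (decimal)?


Given words: [0x6f3a, 0x81f8, 0xc6cf, 0x9964, 0x5880]
Step 1: Sum all words
Raw sum = 28474 + 33272 + 50895 + 39268 + 22656 = 174565
Step 2: Fold carry: (43493 + 2) = 43495
One's complement = ~43495 & 0xFFFF = 22040

22040


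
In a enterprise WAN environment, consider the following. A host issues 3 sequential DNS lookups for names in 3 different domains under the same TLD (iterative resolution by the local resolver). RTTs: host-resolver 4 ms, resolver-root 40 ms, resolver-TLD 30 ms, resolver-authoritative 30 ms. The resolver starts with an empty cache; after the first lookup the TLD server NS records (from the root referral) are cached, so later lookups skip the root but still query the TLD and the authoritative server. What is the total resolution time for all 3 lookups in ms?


Lookup 1 (cold cache): local + root + TLD + auth = 4 + 40 + 30 + 30 = 104 ms
Lookups 2..3 (TLD NS cached -> skip root; new domain -> still ask TLD and auth): local + TLD + auth = 4 + 30 + 30 = 64 ms each
Remaining 2 lookups: 2 * 64 = 128 ms
Total = 104 + 128 = 232 ms

232


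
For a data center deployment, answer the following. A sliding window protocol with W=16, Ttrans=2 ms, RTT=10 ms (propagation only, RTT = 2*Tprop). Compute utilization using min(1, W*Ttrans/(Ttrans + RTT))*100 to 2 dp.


Given: W = 16, Ttrans = 2 ms, RTT = 10 ms (= 2 * Tprop, Tprop = 5 ms)
Cycle time = Ttrans + RTT = 2 + 10 = 12 ms (first packet sent until its ACK returns)
W * Ttrans = 16 * 2 = 32 ms of sending per cycle
W * Ttrans / (Ttrans + RTT) = 32 / 12 = 2.666667
U = min(1, 2.666667) = 1.000000
U% = 100.00%

100.00


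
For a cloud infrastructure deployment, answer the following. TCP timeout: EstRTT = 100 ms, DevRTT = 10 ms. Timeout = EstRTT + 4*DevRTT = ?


Given: EstRTT = 100 ms, DevRTT = 10 ms
Timeout = EstRTT + 4 * DevRTT
4 * DevRTT = 4 * 10 = 40
Timeout = 100 + 40 = 140 ms

140


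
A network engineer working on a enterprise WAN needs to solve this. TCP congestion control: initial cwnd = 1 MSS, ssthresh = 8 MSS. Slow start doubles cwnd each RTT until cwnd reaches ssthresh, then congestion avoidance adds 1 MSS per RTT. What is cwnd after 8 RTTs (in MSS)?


RTT 0: cwnd = 1 MSS (initial)
RTT 1: cwnd = 2 MSS (slow start, doubled)
RTT 2: cwnd = 4 MSS (slow start, doubled)
RTT 3: cwnd = 8 MSS (slow start, doubled)
RTT 4: cwnd = 9 MSS (congestion avoidance, +1)
RTT 5: cwnd = 10 MSS (congestion avoidance, +1)
RTT 6: cwnd = 11 MSS (congestion avoidance, +1)
RTT 7: cwnd = 12 MSS (congestion avoidance, +1)
RTT 8: cwnd = 13 MSS (congestion avoidance, +1)

13


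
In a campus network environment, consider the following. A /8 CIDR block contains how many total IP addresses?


Given: CIDR prefix /8
Host bits = 32 - 8 = 24
Total addresses = 2^24 = 16777216

16777216


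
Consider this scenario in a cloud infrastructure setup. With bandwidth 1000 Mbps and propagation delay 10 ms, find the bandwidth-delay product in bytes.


Given: bandwidth = 1000 Mbps, delay = 10 ms
BDP in bits = 1000 * 10^6 * 10 / 1000
BDP in bits = 10000000
BDP in bytes = 10000000 / 8 = 1250000

1250000


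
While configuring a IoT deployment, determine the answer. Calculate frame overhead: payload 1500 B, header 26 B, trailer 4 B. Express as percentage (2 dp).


Given: payload = 1500 B, header = 26 B, trailer = 4 B
Overhead bytes = header + trailer = 26 + 4 = 30
Total frame = payload + overhead = 1500 + 30 = 1530
Overhead % = 30 / 1530 * 100 = 1.9608% -> 1.96% (2 dp)

1.96


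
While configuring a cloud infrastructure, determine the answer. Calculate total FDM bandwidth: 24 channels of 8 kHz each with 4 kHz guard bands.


Given: 24 channels, 8 kHz each, guard = 4 kHz
Channel bandwidth = 24 * 8 = 192 kHz
Guard bands = 23 gaps * 4 kHz = 92 kHz
Total = 192 + 92 = 284 kHz

284


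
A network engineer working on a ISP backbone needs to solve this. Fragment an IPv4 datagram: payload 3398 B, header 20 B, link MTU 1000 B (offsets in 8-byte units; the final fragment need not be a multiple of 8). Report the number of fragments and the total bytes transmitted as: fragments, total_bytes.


Max data per non-final fragment = floor((MTU - header)/8)*8 = floor((1000 - 20)/8)*8 = floor(980/8)*8 = 976 B
Final fragment needs no 8-byte alignment: it can carry up to MTU - header = 980 B
Non-final fragments needed = ceil((payload - 980) / 976) = ceil(2418/976) = ceil(2.4775) = 3
Number of fragments = 3 + 1 = 4
Fragment sizes (data): 3 * 976 B + 470 B (last, 470 <= 980 OK)
Total bytes sent = payload + n_frags * header = 3398 + 4*20 = 3398 + 80 = 3478 B

4, 3478


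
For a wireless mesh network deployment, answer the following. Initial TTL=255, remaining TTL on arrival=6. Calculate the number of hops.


Given: initial TTL = 255, received TTL = 6
Hops = initial TTL - received TTL
Hops = 255 - 6 = 249

249


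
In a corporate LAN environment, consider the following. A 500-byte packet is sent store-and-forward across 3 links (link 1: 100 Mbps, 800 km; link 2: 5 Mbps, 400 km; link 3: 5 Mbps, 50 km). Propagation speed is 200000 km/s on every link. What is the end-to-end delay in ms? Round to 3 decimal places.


Packet = 500 bytes = 4000 bits. Store-and-forward: sum (t_trans + t_prop) per link.
Link 1: t_trans = 4000/(100*10^6) s = 0.0400 ms; t_prop = 800/200000 s = 4.0000 ms; subtotal = 4.0400 ms
Link 2: t_trans = 4000/(5*10^6) s = 0.8000 ms; t_prop = 400/200000 s = 2.0000 ms; subtotal = 2.8000 ms
Link 3: t_trans = 4000/(5*10^6) s = 0.8000 ms; t_prop = 50/200000 s = 0.2500 ms; subtotal = 1.0500 ms
End-to-end = 4.0400 + 2.8000 + 1.0500 = 7.8900 ms -> 7.890 ms (3 dp)

7.890


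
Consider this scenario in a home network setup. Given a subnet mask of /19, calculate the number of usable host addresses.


Given: subnet mask /19
Host bits = 32 - 19 = 13
Total addresses = 2^13 = 8192
Usable hosts = 8192 - 2 (network + broadcast) = 8190

8190


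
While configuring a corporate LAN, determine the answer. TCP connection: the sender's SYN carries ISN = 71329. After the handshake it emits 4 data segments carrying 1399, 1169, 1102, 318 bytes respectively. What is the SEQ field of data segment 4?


The SYN occupies sequence number ISN = 71329, so the first data byte is ISN + 1 = 71330.
SEQ of data segment i = (ISN + 1) + sum of payload sizes of segments 1..i-1.
Segment 1: SEQ = 71330, payload = 1399 bytes
Segment 2: SEQ = 72729, payload = 1169 bytes
Segment 3: SEQ = 73898, payload = 1102 bytes
Segment 4: SEQ = 75000, payload = 318 bytes
SEQ of segment 4 = 71330 + 1399 + 1169 + 1102 = 75000

75000


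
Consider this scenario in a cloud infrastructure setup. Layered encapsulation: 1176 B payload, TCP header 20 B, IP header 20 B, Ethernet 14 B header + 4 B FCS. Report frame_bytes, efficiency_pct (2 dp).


TCP segment = 1176 + 20 = 1196 B
IP packet = 1196 + 20 = 1216 B
Ethernet frame = 1216 + 14 + 4 = 1234 B
Efficiency = app / frame = 1176 / 1234 = 0.952998 = 95.2998% -> 95.30% (2 dp)

1234, 95.30


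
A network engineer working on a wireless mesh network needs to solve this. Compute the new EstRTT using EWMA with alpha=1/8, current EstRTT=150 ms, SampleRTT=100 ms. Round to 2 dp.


Given: EstRTT = 150 ms, SampleRTT = 100 ms, alpha = 1/8
New EstRTT = (1 - alpha) * EstRTT + alpha * SampleRTT
(7/8) * 150 = 131.25
(1/8) * 100 = 12.5
New EstRTT = 131.25 + 12.5 = 143.75 ms -> 143.75 ms (2 dp)

143.75


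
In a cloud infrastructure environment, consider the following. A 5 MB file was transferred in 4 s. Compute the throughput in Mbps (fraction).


Given: file = 5 MB, time = 4 s
File in Mb = 5 * 8 = 40 Mb
Throughput = 40 / 4 Mbps
Throughput = 10 Mbps

10


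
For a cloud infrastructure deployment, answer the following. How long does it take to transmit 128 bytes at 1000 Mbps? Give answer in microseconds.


Given: packet = 128 bytes, bandwidth = 1000 Mbps
Packet in bits = 128 * 8 = 1024 bits
Bandwidth = 1000 * 10^6 = 1000000000 bps
Time = 1024 / 1000000000 seconds
Time in us = 1024 * 10^6 / 1000000000 = 1.024

1.024


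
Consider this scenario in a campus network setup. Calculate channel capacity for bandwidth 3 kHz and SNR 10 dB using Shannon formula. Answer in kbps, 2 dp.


Given: B = 3 kHz, SNR = 10 dB
SNR linear = 10^(10/10) = 10
1 + SNR = 11
log2(11) = 3.4594316186
C = 3 * 1000 * 3.4594316186 = 10378.2949 bps
C = 10.378295 kbps -> 10.38 kbps (2 dp)

10.38


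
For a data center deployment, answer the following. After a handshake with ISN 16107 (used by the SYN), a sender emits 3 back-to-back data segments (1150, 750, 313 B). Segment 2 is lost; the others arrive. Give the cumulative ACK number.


SYN uses sequence number 16107; first data byte = ISN + 1 = 16108.
Segment 1: SEQ = 16108, len = 1150 B, covers [16108, 17257]
Segment 2: SEQ = 17258, len = 750 B, covers [17258, 18007] [LOST]
Segment 3: SEQ = 18008, len = 313 B, covers [18008, 18320]
In-order data received: bytes [16108, 17257] (segments 1..1).
Segment 2 missing -> gap begins at byte 17258; later segments buffered out of order.
Cumulative ACK = next expected in-order byte = 16108 + 1150 = 17258

17258


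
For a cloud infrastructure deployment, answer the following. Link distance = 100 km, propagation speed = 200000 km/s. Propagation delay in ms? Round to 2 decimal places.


Given: distance = 100 km, speed = 200000 km/s
Delay = distance / speed = 100 / 200000 seconds
Delay in ms = 100 * 1000 / 200000
Delay = 0.5000 ms
Rounded to 2 dp = 0.50 ms

0.50


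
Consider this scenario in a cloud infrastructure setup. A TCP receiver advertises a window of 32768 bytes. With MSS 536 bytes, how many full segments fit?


Given: RWND = 32768 bytes, MSS = 536 bytes
Full segments = floor(RWND / MSS)
Full segments = floor(32768 / 536)
Full segments = floor(61.1343) = 61

61


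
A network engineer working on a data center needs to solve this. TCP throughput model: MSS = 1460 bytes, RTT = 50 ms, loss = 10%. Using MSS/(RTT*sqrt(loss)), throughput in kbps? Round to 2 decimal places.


Given: MSS = 1460 bytes, RTT = 50 ms, loss = 10%
RTT in seconds = 50 / 1000 = 0.05
Loss rate = 10% = 0.1
sqrt(loss) = sqrt(0.1) = 0.316227766017
Throughput (bytes/s) = 1460 / (0.05 * 0.316227766017) = 92338.5077
Throughput (kbps) = 92338.5077 * 8 / 1000 = 738.708061 -> 738.71 kbps (2 dp)

738.71


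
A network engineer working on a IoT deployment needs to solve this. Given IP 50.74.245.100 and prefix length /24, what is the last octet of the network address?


Given: IP = 50.74.245.100, prefix = /24
Subnet mask = 255.255.255.0
Last octet of IP: 100
Last octet of mask: 0
Network last octet = 100 AND 0 = 0

0


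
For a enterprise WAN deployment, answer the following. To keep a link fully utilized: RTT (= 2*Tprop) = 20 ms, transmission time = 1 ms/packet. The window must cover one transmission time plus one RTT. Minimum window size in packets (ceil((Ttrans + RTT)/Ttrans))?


Given: Ttrans = 1 ms, RTT = 20 ms (= 2 * Tprop, Tprop = 10 ms)
Time until first ACK returns = Ttrans + RTT = 1 + 20 = 21 ms
Need W * Ttrans >= Ttrans + RTT  ->  W >= (Ttrans + RTT) / Ttrans
(Ttrans + RTT) / Ttrans = 21 / 1 = 21
W_min = ceil(21) = 21

21


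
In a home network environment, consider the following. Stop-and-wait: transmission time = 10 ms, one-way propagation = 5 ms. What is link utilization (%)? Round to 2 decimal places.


Given: Ttrans = 10 ms, Tprop = 5 ms
RTT = 2 * Tprop = 2 * 5 = 10 ms
U = Ttrans / (Ttrans + RTT)
U = 10 / (10 + 10)
U = 10 / 20 = 0.5
U% = 50.00%

50.00


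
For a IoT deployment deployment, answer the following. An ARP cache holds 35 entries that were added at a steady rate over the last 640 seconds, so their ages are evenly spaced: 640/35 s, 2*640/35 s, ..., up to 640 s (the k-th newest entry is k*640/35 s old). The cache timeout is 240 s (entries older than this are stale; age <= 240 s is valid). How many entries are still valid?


Ages are k * 640/35 s for k = 1..35 (spacing = 18.2857 s).
Entry k is valid iff k * 640/35 <= 240 iff k <= 35 * 240 / 640 = 13.1250
n_valid = floor(13.1250) = 13
(n_stale = 35 - 13 = 22)

13


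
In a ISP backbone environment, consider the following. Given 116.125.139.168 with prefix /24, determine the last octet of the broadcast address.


Given: IP = 116.125.139.168, prefix = /24
Host bits = 32 - 24 = 8
Network last octet = 168 AND mask = 0
Host part size = 2^8 - 1 = 255
Broadcast last octet = 0 OR 255 = 255

255


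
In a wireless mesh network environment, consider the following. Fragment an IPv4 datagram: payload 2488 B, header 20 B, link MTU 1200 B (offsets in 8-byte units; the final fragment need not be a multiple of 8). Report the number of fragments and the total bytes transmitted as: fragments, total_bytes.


Max data per non-final fragment = floor((MTU - header)/8)*8 = floor((1200 - 20)/8)*8 = floor(1180/8)*8 = 1176 B
Final fragment needs no 8-byte alignment: it can carry up to MTU - header = 1180 B
Non-final fragments needed = ceil((payload - 1180) / 1176) = ceil(1308/1176) = ceil(1.1122) = 2
Number of fragments = 2 + 1 = 3
Fragment sizes (data): 2 * 1176 B + 136 B (last, 136 <= 1180 OK)
Total bytes sent = payload + n_frags * header = 2488 + 3*20 = 2488 + 60 = 2548 B

3, 2548


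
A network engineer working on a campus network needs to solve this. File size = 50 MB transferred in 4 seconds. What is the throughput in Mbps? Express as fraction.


Given: file = 50 MB, time = 4 s
File in Mb = 50 * 8 = 400 Mb
Throughput = 400 / 4 Mbps
Throughput = 100 Mbps

100


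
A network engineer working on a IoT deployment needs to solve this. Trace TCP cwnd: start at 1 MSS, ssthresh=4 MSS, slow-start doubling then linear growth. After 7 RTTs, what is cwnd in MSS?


RTT 0: cwnd = 1 MSS (initial)
RTT 1: cwnd = 2 MSS (slow start, doubled)
RTT 2: cwnd = 4 MSS (slow start, doubled)
RTT 3: cwnd = 5 MSS (congestion avoidance, +1)
RTT 4: cwnd = 6 MSS (congestion avoidance, +1)
RTT 5: cwnd = 7 MSS (congestion avoidance, +1)
RTT 6: cwnd = 8 MSS (congestion avoidance, +1)
RTT 7: cwnd = 9 MSS (congestion avoidance, +1)

9


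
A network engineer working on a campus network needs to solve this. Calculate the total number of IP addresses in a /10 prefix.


Given: CIDR prefix /10
Host bits = 32 - 10 = 22
Total addresses = 2^22 = 4194304

4194304


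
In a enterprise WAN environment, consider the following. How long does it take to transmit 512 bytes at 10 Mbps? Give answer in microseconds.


Given: packet = 512 bytes, bandwidth = 10 Mbps
Packet in bits = 512 * 8 = 4096 bits
Bandwidth = 10 * 10^6 = 10000000 bps
Time = 4096 / 10000000 seconds
Time in us = 4096 * 10^6 / 10000000 = 409.6

409.6


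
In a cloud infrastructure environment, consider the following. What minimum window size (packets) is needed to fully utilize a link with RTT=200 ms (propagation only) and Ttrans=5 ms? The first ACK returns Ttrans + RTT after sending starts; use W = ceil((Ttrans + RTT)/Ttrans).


Given: Ttrans = 5 ms, RTT = 200 ms (= 2 * Tprop, Tprop = 100 ms)
Time until first ACK returns = Ttrans + RTT = 5 + 200 = 205 ms
Need W * Ttrans >= Ttrans + RTT  ->  W >= (Ttrans + RTT) / Ttrans
(Ttrans + RTT) / Ttrans = 205 / 5 = 41
W_min = ceil(41) = 41

41


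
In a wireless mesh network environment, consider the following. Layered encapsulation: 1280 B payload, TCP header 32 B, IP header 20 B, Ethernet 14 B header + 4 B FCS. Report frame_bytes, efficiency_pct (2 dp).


TCP segment = 1280 + 32 = 1312 B
IP packet = 1312 + 20 = 1332 B
Ethernet frame = 1332 + 14 + 4 = 1350 B
Efficiency = app / frame = 1280 / 1350 = 0.948148 = 94.8148% -> 94.81% (2 dp)

1350, 94.81


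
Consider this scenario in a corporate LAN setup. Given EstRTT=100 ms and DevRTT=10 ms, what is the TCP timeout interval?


Given: EstRTT = 100 ms, DevRTT = 10 ms
Timeout = EstRTT + 4 * DevRTT
4 * DevRTT = 4 * 10 = 40
Timeout = 100 + 40 = 140 ms

140


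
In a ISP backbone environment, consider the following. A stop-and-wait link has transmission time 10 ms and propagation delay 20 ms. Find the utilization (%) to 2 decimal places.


Given: Ttrans = 10 ms, Tprop = 20 ms
RTT = 2 * Tprop = 2 * 20 = 40 ms
U = Ttrans / (Ttrans + RTT)
U = 10 / (10 + 40)
U = 10 / 50 = 0.2
U% = 20.00%

20.00


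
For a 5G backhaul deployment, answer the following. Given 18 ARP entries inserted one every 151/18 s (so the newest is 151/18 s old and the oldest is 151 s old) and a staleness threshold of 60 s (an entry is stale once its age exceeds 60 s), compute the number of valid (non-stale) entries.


Ages are k * 151/18 s for k = 1..18 (spacing = 8.3889 s).
Entry k is valid iff k * 151/18 <= 60 iff k <= 18 * 60 / 151 = 7.1523
n_valid = floor(7.1523) = 7
(n_stale = 18 - 7 = 11)

7


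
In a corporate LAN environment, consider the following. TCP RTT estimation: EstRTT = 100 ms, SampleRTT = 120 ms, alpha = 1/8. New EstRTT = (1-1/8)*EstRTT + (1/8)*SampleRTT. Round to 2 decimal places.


Given: EstRTT = 100 ms, SampleRTT = 120 ms, alpha = 1/8
New EstRTT = (1 - alpha) * EstRTT + alpha * SampleRTT
(7/8) * 100 = 87.5
(1/8) * 120 = 15
New EstRTT = 87.5 + 15 = 102.5 ms -> 102.50 ms (2 dp)

102.50


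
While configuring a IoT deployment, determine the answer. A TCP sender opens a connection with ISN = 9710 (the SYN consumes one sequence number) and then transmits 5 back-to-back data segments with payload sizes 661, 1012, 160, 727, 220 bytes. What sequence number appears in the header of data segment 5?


The SYN occupies sequence number ISN = 9710, so the first data byte is ISN + 1 = 9711.
SEQ of data segment i = (ISN + 1) + sum of payload sizes of segments 1..i-1.
Segment 1: SEQ = 9711, payload = 661 bytes
Segment 2: SEQ = 10372, payload = 1012 bytes
Segment 3: SEQ = 11384, payload = 160 bytes
Segment 4: SEQ = 11544, payload = 727 bytes
Segment 5: SEQ = 12271, payload = 220 bytes
SEQ of segment 5 = 9711 + 661 + 1012 + 160 + 727 = 12271

12271


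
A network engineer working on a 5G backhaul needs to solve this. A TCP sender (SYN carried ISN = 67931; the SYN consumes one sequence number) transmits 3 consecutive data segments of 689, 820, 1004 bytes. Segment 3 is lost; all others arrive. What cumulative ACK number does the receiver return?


SYN uses sequence number 67931; first data byte = ISN + 1 = 67932.
Segment 1: SEQ = 67932, len = 689 B, covers [67932, 68620]
Segment 2: SEQ = 68621, len = 820 B, covers [68621, 69440]
Segment 3: SEQ = 69441, len = 1004 B, covers [69441, 70444] [LOST]
In-order data received: bytes [67932, 69440] (segments 1..2).
Segment 3 missing -> gap begins at byte 69441.
Cumulative ACK = next expected in-order byte = 67932 + 689 + 820 = 69441

69441


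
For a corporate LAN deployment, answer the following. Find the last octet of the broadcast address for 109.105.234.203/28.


Given: IP = 109.105.234.203, prefix = /28
Host bits = 32 - 28 = 4
Network last octet = 203 AND mask = 192
Host part size = 2^4 - 1 = 15
Broadcast last octet = 192 OR 15 = 207

207


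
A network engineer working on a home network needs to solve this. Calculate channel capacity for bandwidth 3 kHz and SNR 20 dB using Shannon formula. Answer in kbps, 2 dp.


Given: B = 3 kHz, SNR = 20 dB
SNR linear = 10^(20/10) = 100
1 + SNR = 101
log2(101) = 6.6582114828
C = 3 * 1000 * 6.6582114828 = 19974.6344 bps
C = 19.974634 kbps -> 19.97 kbps (2 dp)

19.97


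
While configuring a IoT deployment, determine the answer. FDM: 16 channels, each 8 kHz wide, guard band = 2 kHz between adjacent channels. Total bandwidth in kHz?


Given: 16 channels, 8 kHz each, guard = 2 kHz
Channel bandwidth = 16 * 8 = 128 kHz
Guard bands = 15 gaps * 2 kHz = 30 kHz
Total = 128 + 30 = 158 kHz

158


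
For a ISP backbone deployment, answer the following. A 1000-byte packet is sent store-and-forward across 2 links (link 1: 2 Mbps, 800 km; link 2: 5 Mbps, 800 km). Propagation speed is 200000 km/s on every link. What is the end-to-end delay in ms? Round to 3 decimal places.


Packet = 1000 bytes = 8000 bits. Store-and-forward: sum (t_trans + t_prop) per link.
Link 1: t_trans = 8000/(2*10^6) s = 4.0000 ms; t_prop = 800/200000 s = 4.0000 ms; subtotal = 8.0000 ms
Link 2: t_trans = 8000/(5*10^6) s = 1.6000 ms; t_prop = 800/200000 s = 4.0000 ms; subtotal = 5.6000 ms
End-to-end = 8.0000 + 5.6000 = 13.6000 ms -> 13.600 ms (3 dp)

13.600


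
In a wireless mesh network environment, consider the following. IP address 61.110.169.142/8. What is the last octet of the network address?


Given: IP = 61.110.169.142, prefix = /8
Subnet mask = 255.0.0.0
Last octet of IP: 142
Last octet of mask: 0
Network last octet = 142 AND 0 = 0

0


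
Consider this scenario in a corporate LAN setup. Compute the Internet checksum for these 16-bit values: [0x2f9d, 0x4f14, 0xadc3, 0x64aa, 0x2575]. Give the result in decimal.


Given words: [0x2f9d, 0x4f14, 0xadc3, 0x64aa, 0x2575]
Step 1: Sum all words
Raw sum = 12189 + 20244 + 44483 + 25770 + 9589 = 112275
Step 2: Fold carry: (46739 + 1) = 46740
One's complement = ~46740 & 0xFFFF = 18795

18795


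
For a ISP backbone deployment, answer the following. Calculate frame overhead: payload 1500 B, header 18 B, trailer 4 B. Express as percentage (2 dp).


Given: payload = 1500 B, header = 18 B, trailer = 4 B
Overhead bytes = header + trailer = 18 + 4 = 22
Total frame = payload + overhead = 1500 + 22 = 1522
Overhead % = 22 / 1522 * 100 = 1.4455% -> 1.45% (2 dp)

1.45


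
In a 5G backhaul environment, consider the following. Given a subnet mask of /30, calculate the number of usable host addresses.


Given: subnet mask /30
Host bits = 32 - 30 = 2
Total addresses = 2^2 = 4
Usable hosts = 4 - 2 (network + broadcast) = 2

2


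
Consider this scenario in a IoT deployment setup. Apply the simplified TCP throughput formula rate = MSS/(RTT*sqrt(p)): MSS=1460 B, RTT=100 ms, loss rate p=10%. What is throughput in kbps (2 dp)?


Given: MSS = 1460 bytes, RTT = 100 ms, loss = 10%
RTT in seconds = 100 / 1000 = 0.1
Loss rate = 10% = 0.1
sqrt(loss) = sqrt(0.1) = 0.316227766017
Throughput (bytes/s) = 1460 / (0.1 * 0.316227766017) = 46169.2538
Throughput (kbps) = 46169.2538 * 8 / 1000 = 369.354031 -> 369.35 kbps (2 dp)

369.35
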